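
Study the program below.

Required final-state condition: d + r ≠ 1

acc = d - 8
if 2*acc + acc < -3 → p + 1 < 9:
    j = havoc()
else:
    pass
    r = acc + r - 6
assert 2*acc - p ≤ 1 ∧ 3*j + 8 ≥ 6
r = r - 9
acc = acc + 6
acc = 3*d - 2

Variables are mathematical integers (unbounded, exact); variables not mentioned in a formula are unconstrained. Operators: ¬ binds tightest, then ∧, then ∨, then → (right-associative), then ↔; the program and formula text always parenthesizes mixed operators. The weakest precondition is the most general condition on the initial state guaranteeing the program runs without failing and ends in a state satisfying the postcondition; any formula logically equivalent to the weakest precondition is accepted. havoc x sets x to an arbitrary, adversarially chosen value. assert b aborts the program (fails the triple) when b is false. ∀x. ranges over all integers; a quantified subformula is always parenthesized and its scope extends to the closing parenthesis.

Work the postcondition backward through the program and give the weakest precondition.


Working backward. After the program, d + r ≠ 1 must hold.
Before acc := 3*d - 2: d + r ≠ 1
Before acc := acc + 6: d + r ≠ 1
Before r := r - 9: d + r ≠ 10
Before assert 2*acc - p ≤ 1 ∧ 3*j + 8 ≥ 6: 2*acc ≤ p + 1 ∧ 3*j ≥ -2 ∧ d + r ≠ 10
Then branch requires ∀j_1. (2*acc ≤ p + 1 ∧ 3*j_1 ≥ -2 ∧ d + r ≠ 10); else branch requires 2*acc ≤ p + 1 ∧ 3*j ≥ -2 ∧ acc + d + r ≠ 16.
Before the if: ((3*acc < -3 → p < 8) → (∀j_1. (2*acc ≤ p + 1 ∧ 3*j_1 ≥ -2 ∧ d + r ≠ 10))) ∧ ((¬(3*acc < -3 → p < 8)) → (2*acc ≤ p + 1 ∧ 3*j ≥ -2 ∧ acc + d + r ≠ 16))
Before acc := d - 8: ((3*d < 21 → p < 8) → (∀j_1. (2*d ≤ p + 17 ∧ 3*j_1 ≥ -2 ∧ d + r ≠ 10))) ∧ ((¬(3*d < 21 → p < 8)) → (2*d ≤ p + 17 ∧ 3*j ≥ -2 ∧ 2*d + r ≠ 24))
Answer: WP = ((3*d < 21 → p < 8) → (∀j_1. (2*d ≤ p + 17 ∧ 3*j_1 ≥ -2 ∧ d + r ≠ 10))) ∧ ((¬(3*d < 21 → p < 8)) → (2*d ≤ p + 17 ∧ 3*j ≥ -2 ∧ 2*d + r ≠ 24))


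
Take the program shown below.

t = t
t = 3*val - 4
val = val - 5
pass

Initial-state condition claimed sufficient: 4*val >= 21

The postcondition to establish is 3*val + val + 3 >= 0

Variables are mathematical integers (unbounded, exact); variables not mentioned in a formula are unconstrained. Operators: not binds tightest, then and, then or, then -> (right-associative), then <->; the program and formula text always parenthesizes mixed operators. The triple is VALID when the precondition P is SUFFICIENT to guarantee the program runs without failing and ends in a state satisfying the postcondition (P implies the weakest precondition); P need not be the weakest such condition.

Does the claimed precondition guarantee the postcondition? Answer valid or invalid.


Working backward. After the program, the postcondition 3*val + val + 3 >= 0 must hold; in canonical form it is 4*val >= -3.
Before skip: 4*val >= -3
Before val := val - 5: 4*val >= 17
Before t := 3*val - 4: 4*val >= 17
Before t := t: 4*val >= 17
The weakest precondition is 4*val >= 17.
Check whether 4*val >= 21 implies it.
Every state satisfying the precondition satisfies the weakest precondition: the implication holds.
Answer: valid


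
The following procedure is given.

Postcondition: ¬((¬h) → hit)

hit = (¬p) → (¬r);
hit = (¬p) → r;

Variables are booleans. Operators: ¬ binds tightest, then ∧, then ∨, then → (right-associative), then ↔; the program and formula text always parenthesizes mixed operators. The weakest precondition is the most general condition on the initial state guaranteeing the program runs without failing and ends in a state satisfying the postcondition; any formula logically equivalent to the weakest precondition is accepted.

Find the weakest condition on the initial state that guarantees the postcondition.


Working backward. After the program, ¬((¬h) → hit) must hold.
Before hit := (¬p) → r: ¬((¬h) → ((¬p) → r))
Before hit := (¬p) → (¬r): ¬((¬h) → ((¬p) → r))
Answer: WP = ¬((¬h) → ((¬p) → r))


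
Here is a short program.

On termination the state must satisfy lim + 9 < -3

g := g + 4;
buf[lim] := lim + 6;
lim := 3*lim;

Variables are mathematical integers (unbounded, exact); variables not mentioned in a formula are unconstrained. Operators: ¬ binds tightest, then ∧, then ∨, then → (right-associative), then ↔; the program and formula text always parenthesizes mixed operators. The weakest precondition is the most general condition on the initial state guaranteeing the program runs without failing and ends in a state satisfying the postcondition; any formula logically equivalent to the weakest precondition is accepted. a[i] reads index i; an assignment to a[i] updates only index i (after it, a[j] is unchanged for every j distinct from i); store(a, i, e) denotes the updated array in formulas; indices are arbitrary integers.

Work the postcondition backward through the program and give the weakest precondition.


Working backward. After the program, the postcondition lim + 9 < -3 must hold; in canonical form it is lim < -12.
Before lim := 3*lim: 3*lim < -12
Before buf[lim] := lim + 6: 3*lim < -12
Before g := g + 4: 3*lim < -12
Answer: WP = 3*lim < -12


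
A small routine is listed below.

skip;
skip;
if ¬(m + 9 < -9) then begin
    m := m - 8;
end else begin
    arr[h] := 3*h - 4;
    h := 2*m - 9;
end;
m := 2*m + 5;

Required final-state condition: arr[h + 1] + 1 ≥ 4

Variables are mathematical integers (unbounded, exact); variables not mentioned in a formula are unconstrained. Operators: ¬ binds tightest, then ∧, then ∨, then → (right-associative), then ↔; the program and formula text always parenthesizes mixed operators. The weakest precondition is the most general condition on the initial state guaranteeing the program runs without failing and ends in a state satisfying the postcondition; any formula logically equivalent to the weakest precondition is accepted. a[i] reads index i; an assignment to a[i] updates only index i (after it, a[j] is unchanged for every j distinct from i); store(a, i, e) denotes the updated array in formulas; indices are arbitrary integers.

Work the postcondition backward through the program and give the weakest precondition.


Working backward. After the program, the postcondition arr[h + 1] + 1 ≥ 4 must hold; in canonical form it is arr[h + 1] ≥ 3.
Before m := 2*m + 5: arr[h + 1] ≥ 3
Then branch requires arr[h + 1] ≥ 3; else branch requires store(arr, h, 3*h - 4)[2*m - 8] ≥ 3.
Before the if: ((¬(m < -18)) → arr[h + 1] ≥ 3) ∧ (m < -18 → store(arr, h, 3*h - 4)[2*m - 8] ≥ 3)
Before skip: ((¬(m < -18)) → arr[h + 1] ≥ 3) ∧ (m < -18 → store(arr, h, 3*h - 4)[2*m - 8] ≥ 3)
Before skip: ((¬(m < -18)) → arr[h + 1] ≥ 3) ∧ (m < -18 → store(arr, h, 3*h - 4)[2*m - 8] ≥ 3)
Answer: WP = ((¬(m < -18)) → arr[h + 1] ≥ 3) ∧ (m < -18 → store(arr, h, 3*h - 4)[2*m - 8] ≥ 3)


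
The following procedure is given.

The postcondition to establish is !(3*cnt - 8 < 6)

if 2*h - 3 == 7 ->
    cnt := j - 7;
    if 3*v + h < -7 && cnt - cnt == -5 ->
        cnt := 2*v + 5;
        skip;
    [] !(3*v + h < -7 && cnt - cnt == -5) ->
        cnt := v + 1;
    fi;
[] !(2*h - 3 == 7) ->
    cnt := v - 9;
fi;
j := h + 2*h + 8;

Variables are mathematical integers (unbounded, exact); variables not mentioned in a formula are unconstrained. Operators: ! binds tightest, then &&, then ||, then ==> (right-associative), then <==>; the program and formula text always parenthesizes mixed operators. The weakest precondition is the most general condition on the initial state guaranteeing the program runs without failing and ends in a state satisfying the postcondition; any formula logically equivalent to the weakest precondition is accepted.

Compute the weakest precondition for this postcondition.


Working backward. After the program, the postcondition !(3*cnt - 8 < 6) must hold; in canonical form it is !(3*cnt < 14).
Before j := h + 2*h + 8: !(3*cnt < 14)
Then branch requires !(3*v < 11); else branch requires !(3*v < 41).
Before the if: (2*h == 10 ==> (!(3*v < 11))) && ((!(2*h == 10)) ==> (!(3*v < 41)))
Answer: WP = (2*h == 10 ==> (!(3*v < 11))) && ((!(2*h == 10)) ==> (!(3*v < 41)))


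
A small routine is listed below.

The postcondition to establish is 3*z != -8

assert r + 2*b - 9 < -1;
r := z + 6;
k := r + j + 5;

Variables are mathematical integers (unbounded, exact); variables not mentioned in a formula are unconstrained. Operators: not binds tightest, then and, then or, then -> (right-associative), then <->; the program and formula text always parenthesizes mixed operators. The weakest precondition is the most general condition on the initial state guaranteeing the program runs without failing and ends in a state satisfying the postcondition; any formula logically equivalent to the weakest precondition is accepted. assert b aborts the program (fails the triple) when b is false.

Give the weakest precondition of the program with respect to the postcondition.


Working backward. After the program, 3*z != -8 must hold.
Before k := r + j + 5: 3*z != -8
Before r := z + 6: 3*z != -8
Before assert r + 2*b - 9 < -1: 2*b + r < 8 and 3*z != -8
Answer: WP = 2*b + r < 8 and 3*z != -8


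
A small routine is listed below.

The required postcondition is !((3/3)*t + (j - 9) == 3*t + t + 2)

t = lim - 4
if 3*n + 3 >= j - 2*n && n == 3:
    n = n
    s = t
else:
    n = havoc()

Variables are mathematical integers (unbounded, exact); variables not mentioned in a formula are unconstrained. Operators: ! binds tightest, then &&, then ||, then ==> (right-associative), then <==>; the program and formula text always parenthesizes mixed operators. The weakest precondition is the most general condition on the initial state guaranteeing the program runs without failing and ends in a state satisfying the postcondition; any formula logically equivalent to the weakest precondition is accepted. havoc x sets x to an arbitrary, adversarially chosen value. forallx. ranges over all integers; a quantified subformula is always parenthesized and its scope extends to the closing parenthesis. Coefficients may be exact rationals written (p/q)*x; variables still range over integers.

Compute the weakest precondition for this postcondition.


Working backward. After the program, the postcondition !((3/3)*t + (j - 9) == 3*t + t + 2) must hold; in canonical form it is !(j == 3*t + 11).
Then branch requires !(j == 3*t + 11); else branch requires !(j == 3*t + 11).
Before the if: ((5*n >= j - 3 && n == 3) ==> (!(j == 3*t + 11))) && ((!(5*n >= j - 3 && n == 3)) ==> (!(j == 3*t + 11)))
Before t := lim - 4: ((5*n >= j - 3 && n == 3) ==> (!(j == 3*lim - 1))) && ((!(5*n >= j - 3 && n == 3)) ==> (!(j == 3*lim - 1)))
Answer: WP = ((5*n >= j - 3 && n == 3) ==> (!(j == 3*lim - 1))) && ((!(5*n >= j - 3 && n == 3)) ==> (!(j == 3*lim - 1)))


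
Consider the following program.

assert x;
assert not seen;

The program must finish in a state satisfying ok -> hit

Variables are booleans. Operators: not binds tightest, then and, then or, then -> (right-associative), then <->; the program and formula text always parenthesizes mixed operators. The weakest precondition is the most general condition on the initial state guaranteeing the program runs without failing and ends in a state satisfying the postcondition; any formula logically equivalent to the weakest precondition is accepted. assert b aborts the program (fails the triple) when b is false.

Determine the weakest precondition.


Working backward. After the program, ok -> hit must hold.
Before assert not seen: (not seen) and (ok -> hit)
Before assert x: x and (not seen) and (ok -> hit)
Answer: WP = x and (not seen) and (ok -> hit)


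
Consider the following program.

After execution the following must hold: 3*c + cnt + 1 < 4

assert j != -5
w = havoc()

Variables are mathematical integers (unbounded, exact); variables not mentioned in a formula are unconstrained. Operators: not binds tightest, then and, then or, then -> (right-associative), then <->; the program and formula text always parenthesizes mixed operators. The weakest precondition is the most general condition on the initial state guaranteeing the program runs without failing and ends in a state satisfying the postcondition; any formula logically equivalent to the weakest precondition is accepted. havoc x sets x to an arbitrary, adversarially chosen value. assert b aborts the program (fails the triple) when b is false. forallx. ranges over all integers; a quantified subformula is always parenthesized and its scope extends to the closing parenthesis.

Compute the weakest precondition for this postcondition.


Working backward. After the program, the postcondition 3*c + cnt + 1 < 4 must hold; in canonical form it is 3*c + cnt < 3.
Before havoc w: 3*c + cnt < 3
Before assert j != -5: j != -5 and 3*c + cnt < 3
Answer: WP = j != -5 and 3*c + cnt < 3


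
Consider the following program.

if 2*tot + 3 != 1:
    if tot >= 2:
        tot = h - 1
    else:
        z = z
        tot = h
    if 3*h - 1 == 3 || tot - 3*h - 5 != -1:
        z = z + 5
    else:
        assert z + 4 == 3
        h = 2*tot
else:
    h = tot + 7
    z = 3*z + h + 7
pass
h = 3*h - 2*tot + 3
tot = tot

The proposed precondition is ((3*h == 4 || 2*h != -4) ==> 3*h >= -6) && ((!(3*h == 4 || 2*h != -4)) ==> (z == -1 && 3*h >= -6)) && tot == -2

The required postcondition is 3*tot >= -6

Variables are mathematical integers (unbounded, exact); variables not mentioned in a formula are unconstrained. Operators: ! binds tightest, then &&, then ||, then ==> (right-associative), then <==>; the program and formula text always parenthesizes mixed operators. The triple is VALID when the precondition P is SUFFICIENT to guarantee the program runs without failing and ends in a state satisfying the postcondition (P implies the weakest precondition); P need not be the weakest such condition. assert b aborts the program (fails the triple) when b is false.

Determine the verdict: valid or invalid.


Working backward. After the program, 3*tot >= -6 must hold.
Before tot := tot: 3*tot >= -6
Before h := 3*h - 2*tot + 3: 3*tot >= -6
Before skip: 3*tot >= -6
Then branch requires (tot >= 2 ==> (((3*h == 4 || 2*h != -5) ==> 3*h >= -3) && ((!(3*h == 4 || 2*h != -5)) ==> (z == -1 && 3*h >= -3)))) && ((!(tot >= 2)) ==> (((3*h == 4 || 2*h != -4) ==> 3*h >= -6) && ((!(3*h == 4 || 2*h != -4)) ==> (z == -1 && 3*h >= -6)))); else branch requires 3*tot >= -6.
Before the if: (2*tot != -2 ==> ((tot >= 2 ==> (((3*h == 4 || 2*h != -5) ==> 3*h >= -3) && ((!(3*h == 4 || 2*h != -5)) ==> (z == -1 && 3*h >= -3)))) && ((!(tot >= 2)) ==> (((3*h == 4 || 2*h != -4) ==> 3*h >= -6) && ((!(3*h == 4 || 2*h != -4)) ==> (z == -1 && 3*h >= -6)))))) && ((!(2*tot != -2)) ==> 3*tot >= -6)
The weakest precondition is (2*tot != -2 ==> ((tot >= 2 ==> (((3*h == 4 || 2*h != -5) ==> 3*h >= -3) && ((!(3*h == 4 || 2*h != -5)) ==> (z == -1 && 3*h >= -3)))) && ((!(tot >= 2)) ==> (((3*h == 4 || 2*h != -4) ==> 3*h >= -6) && ((!(3*h == 4 || 2*h != -4)) ==> (z == -1 && 3*h >= -6)))))) && ((!(2*tot != -2)) ==> 3*tot >= -6).
Check whether ((3*h == 4 || 2*h != -4) ==> 3*h >= -6) && ((!(3*h == 4 || 2*h != -4)) ==> (z == -1 && 3*h >= -6)) && tot == -2 implies it.
Every state satisfying the precondition satisfies the weakest precondition: the implication holds.
Answer: valid


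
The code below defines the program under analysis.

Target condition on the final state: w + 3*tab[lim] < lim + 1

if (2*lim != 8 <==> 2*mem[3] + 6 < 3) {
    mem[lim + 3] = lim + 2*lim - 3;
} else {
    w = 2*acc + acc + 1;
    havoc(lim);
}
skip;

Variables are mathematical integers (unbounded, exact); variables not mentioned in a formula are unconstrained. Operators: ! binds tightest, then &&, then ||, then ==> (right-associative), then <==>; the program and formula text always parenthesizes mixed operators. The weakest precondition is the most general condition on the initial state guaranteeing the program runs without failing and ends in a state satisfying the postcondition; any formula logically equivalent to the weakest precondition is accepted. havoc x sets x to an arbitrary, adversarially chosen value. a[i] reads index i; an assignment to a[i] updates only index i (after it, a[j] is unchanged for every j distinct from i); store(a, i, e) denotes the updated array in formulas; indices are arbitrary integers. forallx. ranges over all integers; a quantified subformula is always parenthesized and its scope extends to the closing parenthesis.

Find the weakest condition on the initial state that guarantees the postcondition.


Working backward. After the program, the postcondition w + 3*tab[lim] < lim + 1 must hold; in canonical form it is 3*tab[lim] + w < lim + 1.
Before skip: 3*tab[lim] + w < lim + 1
Then branch requires 3*tab[lim] + w < lim + 1; else branch requires forall lim_1. 3*tab[lim_1] + 3*acc < lim_1.
Before the if: ((2*lim != 8 <==> 2*mem[3] < -3) ==> 3*tab[lim] + w < lim + 1) && ((!(2*lim != 8 <==> 2*mem[3] < -3)) ==> (forall lim_1. 3*tab[lim_1] + 3*acc < lim_1))
Answer: WP = ((2*lim != 8 <==> 2*mem[3] < -3) ==> 3*tab[lim] + w < lim + 1) && ((!(2*lim != 8 <==> 2*mem[3] < -3)) ==> (forall lim_1. 3*tab[lim_1] + 3*acc < lim_1))


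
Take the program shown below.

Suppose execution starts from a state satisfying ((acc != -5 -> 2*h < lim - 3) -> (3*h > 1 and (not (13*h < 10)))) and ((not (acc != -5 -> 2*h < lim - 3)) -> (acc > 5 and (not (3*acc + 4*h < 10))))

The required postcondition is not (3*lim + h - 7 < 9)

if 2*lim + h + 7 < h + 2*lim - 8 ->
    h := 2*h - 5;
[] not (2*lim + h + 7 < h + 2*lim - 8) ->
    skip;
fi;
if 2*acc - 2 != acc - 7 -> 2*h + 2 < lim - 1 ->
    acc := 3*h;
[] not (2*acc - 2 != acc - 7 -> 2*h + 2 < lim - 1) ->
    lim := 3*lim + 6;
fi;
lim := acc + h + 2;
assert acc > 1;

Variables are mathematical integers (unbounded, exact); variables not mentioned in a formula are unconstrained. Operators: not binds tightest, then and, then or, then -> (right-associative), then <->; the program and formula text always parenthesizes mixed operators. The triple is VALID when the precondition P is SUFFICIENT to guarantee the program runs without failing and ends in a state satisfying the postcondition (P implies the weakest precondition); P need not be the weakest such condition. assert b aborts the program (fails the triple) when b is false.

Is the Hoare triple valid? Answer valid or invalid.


Working backward. After the program, the postcondition not (3*lim + h - 7 < 9) must hold; in canonical form it is not (h + 3*lim < 16).
Before assert acc > 1: acc > 1 and (not (h + 3*lim < 16))
Before lim := acc + h + 2: acc > 1 and (not (3*acc + 4*h < 10))
Then branch requires 3*h > 1 and (not (13*h < 10)); else branch requires acc > 1 and (not (3*acc + 4*h < 10)).
Before the if: ((acc != -5 -> 2*h < lim - 3) -> (3*h > 1 and (not (13*h < 10)))) and ((not (acc != -5 -> 2*h < lim - 3)) -> (acc > 1 and (not (3*acc + 4*h < 10))))
Then branch requires ((acc != -5 -> 4*h < lim + 7) -> (6*h > 16 and (not (26*h < 75)))) and ((not (acc != -5 -> 4*h < lim + 7)) -> (acc > 1 and (not (3*acc + 8*h < 30)))); else branch requires ((acc != -5 -> 2*h < lim - 3) -> (3*h > 1 and (not (13*h < 10)))) and ((not (acc != -5 -> 2*h < lim - 3)) -> (acc > 1 and (not (3*acc + 4*h < 10)))).
Before the if: ((acc != -5 -> 2*h < lim - 3) -> (3*h > 1 and (not (13*h < 10)))) and ((not (acc != -5 -> 2*h < lim - 3)) -> (acc > 1 and (not (3*acc + 4*h < 10))))
The weakest precondition is ((acc != -5 -> 2*h < lim - 3) -> (3*h > 1 and (not (13*h < 10)))) and ((not (acc != -5 -> 2*h < lim - 3)) -> (acc > 1 and (not (3*acc + 4*h < 10)))).
Check whether ((acc != -5 -> 2*h < lim - 3) -> (3*h > 1 and (not (13*h < 10)))) and ((not (acc != -5 -> 2*h < lim - 3)) -> (acc > 5 and (not (3*acc + 4*h < 10)))) implies it.
Every state satisfying the precondition satisfies the weakest precondition: the implication holds.
Answer: valid


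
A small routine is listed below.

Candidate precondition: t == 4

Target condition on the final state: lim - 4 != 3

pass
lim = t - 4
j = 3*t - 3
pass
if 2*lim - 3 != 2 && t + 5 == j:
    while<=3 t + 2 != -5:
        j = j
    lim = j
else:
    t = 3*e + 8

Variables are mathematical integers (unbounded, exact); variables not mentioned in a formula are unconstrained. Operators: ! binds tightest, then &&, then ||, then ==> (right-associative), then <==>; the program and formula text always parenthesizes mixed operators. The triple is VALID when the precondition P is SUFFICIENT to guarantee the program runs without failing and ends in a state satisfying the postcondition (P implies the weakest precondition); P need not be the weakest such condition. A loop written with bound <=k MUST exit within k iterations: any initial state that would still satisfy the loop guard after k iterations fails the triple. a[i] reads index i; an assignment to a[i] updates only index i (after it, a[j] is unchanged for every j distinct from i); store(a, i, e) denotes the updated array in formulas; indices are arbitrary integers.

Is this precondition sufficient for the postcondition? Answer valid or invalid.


Working backward. After the program, the postcondition lim - 4 != 3 must hold; in canonical form it is lim != 7.
Then branch requires (t != -7 ==> ((t != -7 ==> ((t != -7 ==> ((!(t != -7)) && j != 7)) && ((!(t != -7)) ==> j != 7))) && ((!(t != -7)) ==> j != 7))) && ((!(t != -7)) ==> j != 7); else branch requires lim != 7.
Before the if: ((2*lim != 5 && t == j - 5) ==> ((t != -7 ==> ((t != -7 ==> ((t != -7 ==> ((!(t != -7)) && j != 7)) && ((!(t != -7)) ==> j != 7))) && ((!(t != -7)) ==> j != 7))) && ((!(t != -7)) ==> j != 7))) && ((!(2*lim != 5 && t == j - 5)) ==> lim != 7)
Before skip: ((2*lim != 5 && t == j - 5) ==> ((t != -7 ==> ((t != -7 ==> ((t != -7 ==> ((!(t != -7)) && j != 7)) && ((!(t != -7)) ==> j != 7))) && ((!(t != -7)) ==> j != 7))) && ((!(t != -7)) ==> j != 7))) && ((!(2*lim != 5 && t == j - 5)) ==> lim != 7)
Before j := 3*t - 3: ((2*lim != 5 && 2*t == 8) ==> ((t != -7 ==> ((t != -7 ==> ((t != -7 ==> ((!(t != -7)) && 3*t != 10)) && ((!(t != -7)) ==> 3*t != 10))) && ((!(t != -7)) ==> 3*t != 10))) && ((!(t != -7)) ==> 3*t != 10))) && ((!(2*lim != 5 && 2*t == 8)) ==> lim != 7)
Before lim := t - 4: ((2*t != 13 && 2*t == 8) ==> ((t != -7 ==> ((t != -7 ==> ((t != -7 ==> ((!(t != -7)) && 3*t != 10)) && ((!(t != -7)) ==> 3*t != 10))) && ((!(t != -7)) ==> 3*t != 10))) && ((!(t != -7)) ==> 3*t != 10))) && ((!(2*t != 13 && 2*t == 8)) ==> t != 11)
Before skip: ((2*t != 13 && 2*t == 8) ==> ((t != -7 ==> ((t != -7 ==> ((t != -7 ==> ((!(t != -7)) && 3*t != 10)) && ((!(t != -7)) ==> 3*t != 10))) && ((!(t != -7)) ==> 3*t != 10))) && ((!(t != -7)) ==> 3*t != 10))) && ((!(2*t != 13 && 2*t == 8)) ==> t != 11)
The weakest precondition is ((2*t != 13 && 2*t == 8) ==> ((t != -7 ==> ((t != -7 ==> ((t != -7 ==> ((!(t != -7)) && 3*t != 10)) && ((!(t != -7)) ==> 3*t != 10))) && ((!(t != -7)) ==> 3*t != 10))) && ((!(t != -7)) ==> 3*t != 10))) && ((!(2*t != 13 && 2*t == 8)) ==> t != 11).
Check whether t == 4 implies it.
Countermodel: at the initial state t = 4, the precondition holds but the weakest precondition fails.
Answer: invalid


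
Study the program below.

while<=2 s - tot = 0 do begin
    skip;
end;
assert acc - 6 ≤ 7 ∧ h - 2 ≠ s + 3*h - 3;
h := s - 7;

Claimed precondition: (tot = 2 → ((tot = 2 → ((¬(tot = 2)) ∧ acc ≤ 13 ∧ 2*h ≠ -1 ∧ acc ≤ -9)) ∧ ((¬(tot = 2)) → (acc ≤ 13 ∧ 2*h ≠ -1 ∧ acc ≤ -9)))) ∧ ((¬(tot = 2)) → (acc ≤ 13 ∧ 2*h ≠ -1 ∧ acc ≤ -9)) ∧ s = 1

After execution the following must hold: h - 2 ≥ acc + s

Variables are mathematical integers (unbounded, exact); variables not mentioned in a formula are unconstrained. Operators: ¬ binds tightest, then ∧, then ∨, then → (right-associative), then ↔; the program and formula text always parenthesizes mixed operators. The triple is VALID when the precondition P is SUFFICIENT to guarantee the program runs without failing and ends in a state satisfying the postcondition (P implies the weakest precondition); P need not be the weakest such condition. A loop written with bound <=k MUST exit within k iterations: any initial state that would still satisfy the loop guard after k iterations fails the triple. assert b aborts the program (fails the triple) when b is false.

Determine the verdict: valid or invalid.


Working backward. After the program, the postcondition h - 2 ≥ acc + s must hold; in canonical form it is h ≥ acc + s + 2.
Before h := s - 7: acc ≤ -9
Before assert acc - 6 ≤ 7 ∧ h - 2 ≠ s + 3*h - 3: acc ≤ 13 ∧ 2*h + s ≠ 1 ∧ acc ≤ -9
Before the loop (bound <=2), unroll the exhaustion recursion (WP_0 = exit-now case; WP_j = one more guarded iteration, up to j = 2):
  WP_0: (¬(s = tot)) ∧ acc ≤ 13 ∧ 2*h + s ≠ 1 ∧ acc ≤ -9
  WP_1: (s = tot → ((¬(s = tot)) ∧ acc ≤ 13 ∧ 2*h + s ≠ 1 ∧ acc ≤ -9)) ∧ ((¬(s = tot)) → (acc ≤ 13 ∧ 2*h + s ≠ 1 ∧ acc ≤ -9))
  WP_2: (s = tot → ((s = tot → ((¬(s = tot)) ∧ acc ≤ 13 ∧ 2*h + s ≠ 1 ∧ acc ≤ -9)) ∧ ((¬(s = tot)) → (acc ≤ 13 ∧ 2*h + s ≠ 1 ∧ acc ≤ -9)))) ∧ ((¬(s = tot)) → (acc ≤ 13 ∧ 2*h + s ≠ 1 ∧ acc ≤ -9))
So before the loop: (s = tot → ((s = tot → ((¬(s = tot)) ∧ acc ≤ 13 ∧ 2*h + s ≠ 1 ∧ acc ≤ -9)) ∧ ((¬(s = tot)) → (acc ≤ 13 ∧ 2*h + s ≠ 1 ∧ acc ≤ -9)))) ∧ ((¬(s = tot)) → (acc ≤ 13 ∧ 2*h + s ≠ 1 ∧ acc ≤ -9))
The weakest precondition is (s = tot → ((s = tot → ((¬(s = tot)) ∧ acc ≤ 13 ∧ 2*h + s ≠ 1 ∧ acc ≤ -9)) ∧ ((¬(s = tot)) → (acc ≤ 13 ∧ 2*h + s ≠ 1 ∧ acc ≤ -9)))) ∧ ((¬(s = tot)) → (acc ≤ 13 ∧ 2*h + s ≠ 1 ∧ acc ≤ -9)).
Check whether (tot = 2 → ((tot = 2 → ((¬(tot = 2)) ∧ acc ≤ 13 ∧ 2*h ≠ -1 ∧ acc ≤ -9)) ∧ ((¬(tot = 2)) → (acc ≤ 13 ∧ 2*h ≠ -1 ∧ acc ≤ -9)))) ∧ ((¬(tot = 2)) → (acc ≤ 13 ∧ 2*h ≠ -1 ∧ acc ≤ -9)) ∧ s = 1 implies it.
Countermodel: at the initial state acc = -9, h = 0, s = 1, tot = 3, the precondition holds but the weakest precondition fails.
Answer: invalid


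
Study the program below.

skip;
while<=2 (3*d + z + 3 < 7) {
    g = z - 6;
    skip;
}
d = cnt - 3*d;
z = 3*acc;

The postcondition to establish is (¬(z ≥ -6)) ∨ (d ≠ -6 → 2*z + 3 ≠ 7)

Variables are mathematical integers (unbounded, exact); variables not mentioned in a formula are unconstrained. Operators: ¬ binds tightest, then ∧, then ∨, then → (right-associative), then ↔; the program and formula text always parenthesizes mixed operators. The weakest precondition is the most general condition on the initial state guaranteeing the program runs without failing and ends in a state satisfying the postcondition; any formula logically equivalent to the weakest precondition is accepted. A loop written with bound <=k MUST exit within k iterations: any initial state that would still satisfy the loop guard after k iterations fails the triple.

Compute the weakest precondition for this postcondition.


Working backward. After the program, the postcondition (¬(z ≥ -6)) ∨ (d ≠ -6 → 2*z + 3 ≠ 7) must hold; in canonical form it is (¬(z ≥ -6)) ∨ (d ≠ -6 → 2*z ≠ 4).
Before z := 3*acc: (¬(3*acc ≥ -6)) ∨ (d ≠ -6 → 6*acc ≠ 4)
Before d := cnt - 3*d: (¬(3*acc ≥ -6)) ∨ (cnt ≠ 3*d - 6 → 6*acc ≠ 4)
Before the loop (bound <=2), unroll the exhaustion recursion (WP_0 = exit-now case; WP_j = one more guarded iteration, up to j = 2):
  WP_0: (¬(3*d + z < 4)) ∧ ((¬(3*acc ≥ -6)) ∨ (cnt ≠ 3*d - 6 → 6*acc ≠ 4))
  WP_1: (3*d + z < 4 → ((¬(3*d + z < 4)) ∧ ((¬(3*acc ≥ -6)) ∨ (cnt ≠ 3*d - 6 → 6*acc ≠ 4)))) ∧ ((¬(3*d + z < 4)) → ((¬(3*acc ≥ -6)) ∨ (cnt ≠ 3*d - 6 → 6*acc ≠ 4)))
  WP_2: (3*d + z < 4 → ((3*d + z < 4 → ((¬(3*d + z < 4)) ∧ ((¬(3*acc ≥ -6)) ∨ (cnt ≠ 3*d - 6 → 6*acc ≠ 4)))) ∧ ((¬(3*d + z < 4)) → ((¬(3*acc ≥ -6)) ∨ (cnt ≠ 3*d - 6 → 6*acc ≠ 4))))) ∧ ((¬(3*d + z < 4)) → ((¬(3*acc ≥ -6)) ∨ (cnt ≠ 3*d - 6 → 6*acc ≠ 4)))
So before the loop: (3*d + z < 4 → ((3*d + z < 4 → ((¬(3*d + z < 4)) ∧ ((¬(3*acc ≥ -6)) ∨ (cnt ≠ 3*d - 6 → 6*acc ≠ 4)))) ∧ ((¬(3*d + z < 4)) → ((¬(3*acc ≥ -6)) ∨ (cnt ≠ 3*d - 6 → 6*acc ≠ 4))))) ∧ ((¬(3*d + z < 4)) → ((¬(3*acc ≥ -6)) ∨ (cnt ≠ 3*d - 6 → 6*acc ≠ 4)))
Before skip: (3*d + z < 4 → ((3*d + z < 4 → ((¬(3*d + z < 4)) ∧ ((¬(3*acc ≥ -6)) ∨ (cnt ≠ 3*d - 6 → 6*acc ≠ 4)))) ∧ ((¬(3*d + z < 4)) → ((¬(3*acc ≥ -6)) ∨ (cnt ≠ 3*d - 6 → 6*acc ≠ 4))))) ∧ ((¬(3*d + z < 4)) → ((¬(3*acc ≥ -6)) ∨ (cnt ≠ 3*d - 6 → 6*acc ≠ 4)))
Answer: WP = (3*d + z < 4 → ((3*d + z < 4 → ((¬(3*d + z < 4)) ∧ ((¬(3*acc ≥ -6)) ∨ (cnt ≠ 3*d - 6 → 6*acc ≠ 4)))) ∧ ((¬(3*d + z < 4)) → ((¬(3*acc ≥ -6)) ∨ (cnt ≠ 3*d - 6 → 6*acc ≠ 4))))) ∧ ((¬(3*d + z < 4)) → ((¬(3*acc ≥ -6)) ∨ (cnt ≠ 3*d - 6 → 6*acc ≠ 4)))


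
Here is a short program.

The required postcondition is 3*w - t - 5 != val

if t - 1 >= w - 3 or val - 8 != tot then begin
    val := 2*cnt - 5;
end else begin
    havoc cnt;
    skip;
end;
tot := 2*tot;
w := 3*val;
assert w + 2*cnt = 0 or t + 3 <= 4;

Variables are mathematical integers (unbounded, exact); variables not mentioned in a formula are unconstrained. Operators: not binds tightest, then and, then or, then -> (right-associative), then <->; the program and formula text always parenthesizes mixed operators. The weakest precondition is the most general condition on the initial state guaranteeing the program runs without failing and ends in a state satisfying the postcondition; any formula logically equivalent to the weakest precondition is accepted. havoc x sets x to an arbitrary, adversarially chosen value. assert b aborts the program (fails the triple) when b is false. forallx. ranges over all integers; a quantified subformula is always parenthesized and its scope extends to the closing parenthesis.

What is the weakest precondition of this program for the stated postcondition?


Working backward. After the program, the postcondition 3*w - t - 5 != val must hold; in canonical form it is 3*w != t + val + 5.
Before assert w + 2*cnt = 0 or t + 3 <= 4: (2*cnt + w = 0 or t <= 1) and 3*w != t + val + 5
Before w := 3*val: (2*cnt + 3*val = 0 or t <= 1) and 8*val != t + 5
Before tot := 2*tot: (2*cnt + 3*val = 0 or t <= 1) and 8*val != t + 5
Then branch requires (8*cnt = 15 or t <= 1) and 16*cnt != t + 45; else branch requires forall cnt_1. ((2*cnt_1 + 3*val = 0 or t <= 1) and 8*val != t + 5).
Before the if: ((t >= w - 2 or val != tot + 8) -> ((8*cnt = 15 or t <= 1) and 16*cnt != t + 45)) and ((not (t >= w - 2 or val != tot + 8)) -> (forall cnt_1. ((2*cnt_1 + 3*val = 0 or t <= 1) and 8*val != t + 5)))
Answer: WP = ((t >= w - 2 or val != tot + 8) -> ((8*cnt = 15 or t <= 1) and 16*cnt != t + 45)) and ((not (t >= w - 2 or val != tot + 8)) -> (forall cnt_1. ((2*cnt_1 + 3*val = 0 or t <= 1) and 8*val != t + 5)))


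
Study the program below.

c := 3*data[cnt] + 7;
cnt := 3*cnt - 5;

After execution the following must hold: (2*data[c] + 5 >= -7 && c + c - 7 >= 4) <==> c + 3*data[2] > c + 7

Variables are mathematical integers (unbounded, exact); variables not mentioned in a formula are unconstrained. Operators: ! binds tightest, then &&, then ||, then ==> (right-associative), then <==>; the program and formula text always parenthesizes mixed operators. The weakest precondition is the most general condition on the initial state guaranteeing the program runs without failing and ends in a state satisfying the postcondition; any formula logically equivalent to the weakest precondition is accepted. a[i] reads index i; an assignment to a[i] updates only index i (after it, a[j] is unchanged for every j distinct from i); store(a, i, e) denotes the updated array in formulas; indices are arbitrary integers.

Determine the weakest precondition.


Working backward. After the program, the postcondition (2*data[c] + 5 >= -7 && c + c - 7 >= 4) <==> c + 3*data[2] > c + 7 must hold; in canonical form it is (2*data[c] >= -12 && 2*c >= 11) <==> 3*data[2] > 7.
Before cnt := 3*cnt - 5: (2*data[c] >= -12 && 2*c >= 11) <==> 3*data[2] > 7
Before c := 3*data[cnt] + 7: (2*data[3*data[cnt] + 7] >= -12 && 6*data[cnt] >= -3) <==> 3*data[2] > 7
Answer: WP = (2*data[3*data[cnt] + 7] >= -12 && 6*data[cnt] >= -3) <==> 3*data[2] > 7


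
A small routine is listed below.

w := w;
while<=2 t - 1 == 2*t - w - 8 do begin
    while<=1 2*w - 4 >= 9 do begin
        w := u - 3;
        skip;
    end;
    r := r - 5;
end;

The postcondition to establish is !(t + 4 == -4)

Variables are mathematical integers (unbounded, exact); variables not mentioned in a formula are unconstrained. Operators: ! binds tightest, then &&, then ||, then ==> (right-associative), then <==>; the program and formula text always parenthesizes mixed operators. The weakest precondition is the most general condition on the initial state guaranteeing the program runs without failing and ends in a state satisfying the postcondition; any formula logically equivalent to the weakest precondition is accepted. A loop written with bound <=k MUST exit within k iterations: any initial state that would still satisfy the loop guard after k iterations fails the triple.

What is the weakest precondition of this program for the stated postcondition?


Working backward. After the program, the postcondition !(t + 4 == -4) must hold; in canonical form it is !(t == -8).
Before the loop (bound <=2), unroll the exhaustion recursion (WP_0 = exit-now case; WP_j = one more guarded iteration, up to j = 2):
  WP_0: (!(w == t - 7)) && (!(t == -8))
  WP_1: (w == t - 7 ==> ((2*w >= 13 ==> ((!(2*u >= 19)) && (!(u == t - 4)) && (!(t == -8)))) && ((!(2*w >= 13)) ==> ((!(w == t - 7)) && (!(t == -8)))))) && ((!(w == t - 7)) ==> (!(t == -8)))
  WP_2: (w == t - 7 ==> ((2*w >= 13 ==> ((!(2*u >= 19)) && (u == t - 4 ==> ((2*u >= 19 ==> ((!(2*u >= 19)) && (!(u == t - 4)) && (!(t == -8)))) && ((!(2*u >= 19)) ==> ((!(u == t - 4)) && (!(t == -8)))))) && ((!(u == t - 4)) ==> (!(t == -8))))) && ((!(2*w >= 13)) ==> ((w == t - 7 ==> ((2*w >= 13 ==> ((!(2*u >= 19)) && (!(u == t - 4)) && (!(t == -8)))) && ((!(2*w >= 13)) ==> ((!(w == t - 7)) && (!(t == -8)))))) && ((!(w == t - 7)) ==> (!(t == -8))))))) && ((!(w == t - 7)) ==> (!(t == -8)))
So before the loop: (w == t - 7 ==> ((2*w >= 13 ==> ((!(2*u >= 19)) && (u == t - 4 ==> ((2*u >= 19 ==> ((!(2*u >= 19)) && (!(u == t - 4)) && (!(t == -8)))) && ((!(2*u >= 19)) ==> ((!(u == t - 4)) && (!(t == -8)))))) && ((!(u == t - 4)) ==> (!(t == -8))))) && ((!(2*w >= 13)) ==> ((w == t - 7 ==> ((2*w >= 13 ==> ((!(2*u >= 19)) && (!(u == t - 4)) && (!(t == -8)))) && ((!(2*w >= 13)) ==> ((!(w == t - 7)) && (!(t == -8)))))) && ((!(w == t - 7)) ==> (!(t == -8))))))) && ((!(w == t - 7)) ==> (!(t == -8)))
Before w := w: (w == t - 7 ==> ((2*w >= 13 ==> ((!(2*u >= 19)) && (u == t - 4 ==> ((2*u >= 19 ==> ((!(2*u >= 19)) && (!(u == t - 4)) && (!(t == -8)))) && ((!(2*u >= 19)) ==> ((!(u == t - 4)) && (!(t == -8)))))) && ((!(u == t - 4)) ==> (!(t == -8))))) && ((!(2*w >= 13)) ==> ((w == t - 7 ==> ((2*w >= 13 ==> ((!(2*u >= 19)) && (!(u == t - 4)) && (!(t == -8)))) && ((!(2*w >= 13)) ==> ((!(w == t - 7)) && (!(t == -8)))))) && ((!(w == t - 7)) ==> (!(t == -8))))))) && ((!(w == t - 7)) ==> (!(t == -8)))
Answer: WP = (w == t - 7 ==> ((2*w >= 13 ==> ((!(2*u >= 19)) && (u == t - 4 ==> ((2*u >= 19 ==> ((!(2*u >= 19)) && (!(u == t - 4)) && (!(t == -8)))) && ((!(2*u >= 19)) ==> ((!(u == t - 4)) && (!(t == -8)))))) && ((!(u == t - 4)) ==> (!(t == -8))))) && ((!(2*w >= 13)) ==> ((w == t - 7 ==> ((2*w >= 13 ==> ((!(2*u >= 19)) && (!(u == t - 4)) && (!(t == -8)))) && ((!(2*w >= 13)) ==> ((!(w == t - 7)) && (!(t == -8)))))) && ((!(w == t - 7)) ==> (!(t == -8))))))) && ((!(w == t - 7)) ==> (!(t == -8)))


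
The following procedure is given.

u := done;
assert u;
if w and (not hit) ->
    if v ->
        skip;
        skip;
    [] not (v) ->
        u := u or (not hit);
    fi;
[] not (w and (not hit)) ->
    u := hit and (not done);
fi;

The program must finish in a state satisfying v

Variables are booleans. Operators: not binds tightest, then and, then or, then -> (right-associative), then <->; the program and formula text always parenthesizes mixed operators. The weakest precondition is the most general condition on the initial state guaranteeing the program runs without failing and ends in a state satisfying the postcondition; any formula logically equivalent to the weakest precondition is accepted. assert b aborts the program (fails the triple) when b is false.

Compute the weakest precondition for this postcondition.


Working backward. After the program, v must hold.
Then branch requires (not v) -> v; else branch requires v.
Before the if: ((w and (not hit)) -> ((not v) -> v)) and ((not (w and (not hit))) -> v)
Before assert u: u and ((w and (not hit)) -> ((not v) -> v)) and ((not (w and (not hit))) -> v)
Before u := done: done and ((w and (not hit)) -> ((not v) -> v)) and ((not (w and (not hit))) -> v)
Answer: WP = done and ((w and (not hit)) -> ((not v) -> v)) and ((not (w and (not hit))) -> v)


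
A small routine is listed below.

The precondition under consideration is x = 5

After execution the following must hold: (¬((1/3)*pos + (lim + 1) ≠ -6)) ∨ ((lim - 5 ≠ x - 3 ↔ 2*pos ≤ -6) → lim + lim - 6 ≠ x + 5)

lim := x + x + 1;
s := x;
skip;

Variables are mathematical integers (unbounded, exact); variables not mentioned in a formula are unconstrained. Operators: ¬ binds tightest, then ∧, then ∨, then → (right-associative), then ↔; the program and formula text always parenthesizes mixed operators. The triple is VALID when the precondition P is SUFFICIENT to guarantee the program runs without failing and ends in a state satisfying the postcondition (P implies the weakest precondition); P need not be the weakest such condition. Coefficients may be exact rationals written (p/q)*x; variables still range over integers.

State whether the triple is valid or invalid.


Working backward. After the program, the postcondition (¬((1/3)*pos + (lim + 1) ≠ -6)) ∨ ((lim - 5 ≠ x - 3 ↔ 2*pos ≤ -6) → lim + lim - 6 ≠ x + 5) must hold; in canonical form it is (¬(lim + (1/3)*pos ≠ -7)) ∨ ((lim ≠ x + 2 ↔ 2*pos ≤ -6) → 2*lim ≠ x + 11).
Before skip: (¬(lim + (1/3)*pos ≠ -7)) ∨ ((lim ≠ x + 2 ↔ 2*pos ≤ -6) → 2*lim ≠ x + 11)
Before s := x: (¬(lim + (1/3)*pos ≠ -7)) ∨ ((lim ≠ x + 2 ↔ 2*pos ≤ -6) → 2*lim ≠ x + 11)
Before lim := x + x + 1: (¬((1/3)*pos + 2*x ≠ -8)) ∨ ((x ≠ 1 ↔ 2*pos ≤ -6) → 3*x ≠ 9)
The weakest precondition is (¬((1/3)*pos + 2*x ≠ -8)) ∨ ((x ≠ 1 ↔ 2*pos ≤ -6) → 3*x ≠ 9).
Check whether x = 5 implies it.
Every state satisfying the precondition satisfies the weakest precondition: the implication holds.
Answer: valid


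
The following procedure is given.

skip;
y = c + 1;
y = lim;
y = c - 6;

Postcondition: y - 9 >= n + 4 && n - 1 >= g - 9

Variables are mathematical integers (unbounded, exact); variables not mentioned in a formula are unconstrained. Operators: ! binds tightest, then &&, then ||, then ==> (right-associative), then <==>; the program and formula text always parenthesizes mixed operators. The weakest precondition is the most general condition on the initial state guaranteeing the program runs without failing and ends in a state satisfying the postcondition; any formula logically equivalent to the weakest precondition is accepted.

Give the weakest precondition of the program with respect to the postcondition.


Working backward. After the program, the postcondition y - 9 >= n + 4 && n - 1 >= g - 9 must hold; in canonical form it is y >= n + 13 && n >= g - 8.
Before y := c - 6: c >= n + 19 && n >= g - 8
Before y := lim: c >= n + 19 && n >= g - 8
Before y := c + 1: c >= n + 19 && n >= g - 8
Before skip: c >= n + 19 && n >= g - 8
Answer: WP = c >= n + 19 && n >= g - 8


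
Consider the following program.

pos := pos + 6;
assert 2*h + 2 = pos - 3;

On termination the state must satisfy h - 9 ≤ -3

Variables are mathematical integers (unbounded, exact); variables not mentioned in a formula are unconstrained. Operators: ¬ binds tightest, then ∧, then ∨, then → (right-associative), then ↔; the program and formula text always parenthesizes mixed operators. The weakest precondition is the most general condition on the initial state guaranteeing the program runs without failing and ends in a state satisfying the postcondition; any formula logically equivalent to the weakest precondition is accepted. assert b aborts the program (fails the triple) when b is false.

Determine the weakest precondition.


Working backward. After the program, the postcondition h - 9 ≤ -3 must hold; in canonical form it is h ≤ 6.
Before assert 2*h + 2 = pos - 3: 2*h = pos - 5 ∧ h ≤ 6
Before pos := pos + 6: 2*h = pos + 1 ∧ h ≤ 6
Answer: WP = 2*h = pos + 1 ∧ h ≤ 6
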